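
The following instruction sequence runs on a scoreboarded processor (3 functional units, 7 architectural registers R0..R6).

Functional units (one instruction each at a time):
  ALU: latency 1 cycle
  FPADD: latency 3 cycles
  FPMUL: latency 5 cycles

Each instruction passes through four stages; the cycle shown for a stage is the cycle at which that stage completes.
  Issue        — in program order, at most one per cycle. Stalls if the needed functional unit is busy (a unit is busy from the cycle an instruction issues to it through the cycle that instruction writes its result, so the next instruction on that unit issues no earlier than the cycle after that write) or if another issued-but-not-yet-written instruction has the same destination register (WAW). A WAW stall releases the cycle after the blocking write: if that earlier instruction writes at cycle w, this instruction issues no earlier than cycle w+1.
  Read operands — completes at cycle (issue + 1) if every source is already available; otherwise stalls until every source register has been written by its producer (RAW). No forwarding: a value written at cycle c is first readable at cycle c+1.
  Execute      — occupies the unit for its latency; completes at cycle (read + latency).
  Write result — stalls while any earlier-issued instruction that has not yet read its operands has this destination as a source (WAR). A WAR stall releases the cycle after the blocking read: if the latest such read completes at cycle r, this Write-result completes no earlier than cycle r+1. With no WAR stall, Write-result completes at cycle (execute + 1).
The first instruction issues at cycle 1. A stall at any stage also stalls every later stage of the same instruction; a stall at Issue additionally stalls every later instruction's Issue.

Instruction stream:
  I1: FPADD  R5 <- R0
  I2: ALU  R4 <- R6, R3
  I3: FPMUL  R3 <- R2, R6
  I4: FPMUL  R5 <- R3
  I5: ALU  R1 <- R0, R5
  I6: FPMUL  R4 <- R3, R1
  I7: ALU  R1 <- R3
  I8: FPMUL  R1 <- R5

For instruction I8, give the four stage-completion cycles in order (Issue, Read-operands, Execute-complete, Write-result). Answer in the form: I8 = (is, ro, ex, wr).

cycle 1: I1 dispatched to FPADD
cycle 2: I1 operands ready; I2 dispatched to ALU
cycle 3: I2 operands ready; I3 dispatched to FPMUL
cycle 4: I2 complete; I3 operands ready
cycle 5: I1 complete; R4←I2
cycle 6: R5←I1
cycle 9: I3 complete
cycle 10: R3←I3
cycle 11: I4 dispatched to FPMUL
cycle 12: I4 operands ready; I5 dispatched to ALU
cycle 17: I4 complete
cycle 18: R5←I4
cycle 19: I5 operands ready; I6 dispatched to FPMUL
cycle 20: I5 complete
cycle 21: R1←I5
cycle 22: I6 operands ready; I7 dispatched to ALU
cycle 23: I7 operands ready
cycle 24: I7 complete
cycle 25: R1←I7
cycle 27: I6 complete
cycle 28: R4←I6
cycle 29: I8 dispatched to FPMUL
cycle 30: I8 operands ready
cycle 35: I8 complete
cycle 36: R1←I8

I8 = (29, 30, 35, 36)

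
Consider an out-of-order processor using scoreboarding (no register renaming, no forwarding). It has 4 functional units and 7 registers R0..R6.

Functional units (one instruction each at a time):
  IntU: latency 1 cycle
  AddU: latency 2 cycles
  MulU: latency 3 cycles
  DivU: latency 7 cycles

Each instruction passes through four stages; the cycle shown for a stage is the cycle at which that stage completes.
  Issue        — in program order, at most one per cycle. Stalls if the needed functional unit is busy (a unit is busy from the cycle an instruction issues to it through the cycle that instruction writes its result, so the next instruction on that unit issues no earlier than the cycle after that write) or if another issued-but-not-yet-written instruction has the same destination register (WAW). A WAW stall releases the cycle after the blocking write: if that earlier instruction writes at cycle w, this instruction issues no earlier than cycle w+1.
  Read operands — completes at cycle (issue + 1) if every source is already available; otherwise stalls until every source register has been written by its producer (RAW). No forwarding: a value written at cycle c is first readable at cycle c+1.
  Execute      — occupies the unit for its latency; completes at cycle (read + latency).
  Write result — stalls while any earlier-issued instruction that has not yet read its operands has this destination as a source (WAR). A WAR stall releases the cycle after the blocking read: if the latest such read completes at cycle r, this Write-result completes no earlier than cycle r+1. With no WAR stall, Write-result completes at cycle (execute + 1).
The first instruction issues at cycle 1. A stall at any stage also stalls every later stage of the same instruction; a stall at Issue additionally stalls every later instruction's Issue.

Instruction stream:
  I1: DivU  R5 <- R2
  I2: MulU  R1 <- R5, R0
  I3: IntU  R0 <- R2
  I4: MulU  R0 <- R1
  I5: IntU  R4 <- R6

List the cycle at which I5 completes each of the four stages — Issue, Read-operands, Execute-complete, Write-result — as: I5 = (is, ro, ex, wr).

I5 = (17, 18, 19, 20)

cycle 1: I1→DivU
cycle 2: I1 RO · I2→MulU
cycle 3: I3→IntU
cycle 4: I3 RO
cycle 5: I3 EX
cycle 9: I1 EX
cycle 10: I1 WR R5
cycle 11: I2 RO
cycle 12: I3 WR R0
cycle 14: I2 EX
cycle 15: I2 WR R1
cycle 16: I4→MulU
cycle 17: I4 RO · I5→IntU
cycle 18: I5 RO
cycle 19: I5 EX
cycle 20: I4 EX · I5 WR R4
cycle 21: I4 WR R0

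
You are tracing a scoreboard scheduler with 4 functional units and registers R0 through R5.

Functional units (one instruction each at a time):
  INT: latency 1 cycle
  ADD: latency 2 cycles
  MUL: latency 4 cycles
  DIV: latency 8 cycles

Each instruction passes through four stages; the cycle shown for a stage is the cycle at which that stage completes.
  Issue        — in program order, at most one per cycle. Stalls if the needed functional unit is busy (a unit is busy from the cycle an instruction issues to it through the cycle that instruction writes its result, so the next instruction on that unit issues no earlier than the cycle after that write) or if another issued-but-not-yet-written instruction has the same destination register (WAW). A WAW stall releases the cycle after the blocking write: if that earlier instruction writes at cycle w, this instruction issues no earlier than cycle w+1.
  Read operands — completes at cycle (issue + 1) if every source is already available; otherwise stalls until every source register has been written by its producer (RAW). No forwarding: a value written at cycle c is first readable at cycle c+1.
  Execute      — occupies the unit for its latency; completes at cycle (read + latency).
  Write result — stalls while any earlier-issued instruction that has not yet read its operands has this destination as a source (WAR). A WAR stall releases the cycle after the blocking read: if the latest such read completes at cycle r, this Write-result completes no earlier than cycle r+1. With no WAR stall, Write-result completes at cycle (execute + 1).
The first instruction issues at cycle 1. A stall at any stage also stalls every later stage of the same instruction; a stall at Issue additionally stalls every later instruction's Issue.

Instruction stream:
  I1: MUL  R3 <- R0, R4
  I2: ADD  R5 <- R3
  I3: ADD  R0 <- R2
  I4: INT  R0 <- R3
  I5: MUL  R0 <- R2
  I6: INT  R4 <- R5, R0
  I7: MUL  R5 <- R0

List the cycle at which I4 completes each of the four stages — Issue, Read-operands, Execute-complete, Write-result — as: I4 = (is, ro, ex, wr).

  I1 | 1 | 2 | 6 | 7
  I2 | 2 | 8 | 10 | 11   RAW R3: wait I1 write@7
  I3 | 12 | 13 | 15 | 16   struct: ADD busy until I2 writes@11
  I4 | 17 | 18 | 19 | 20   WAW R0: wait I3 write@16
  I5 | 21 | 22 | 26 | 27   WAW R0: wait I4 write@20
  I6 | 22 | 28 | 29 | 30   RAW R0: wait I5 write@27
  I7 | 28 | 29 | 33 | 34   struct: MUL busy until I5 writes@27

I4 = (17, 18, 19, 20)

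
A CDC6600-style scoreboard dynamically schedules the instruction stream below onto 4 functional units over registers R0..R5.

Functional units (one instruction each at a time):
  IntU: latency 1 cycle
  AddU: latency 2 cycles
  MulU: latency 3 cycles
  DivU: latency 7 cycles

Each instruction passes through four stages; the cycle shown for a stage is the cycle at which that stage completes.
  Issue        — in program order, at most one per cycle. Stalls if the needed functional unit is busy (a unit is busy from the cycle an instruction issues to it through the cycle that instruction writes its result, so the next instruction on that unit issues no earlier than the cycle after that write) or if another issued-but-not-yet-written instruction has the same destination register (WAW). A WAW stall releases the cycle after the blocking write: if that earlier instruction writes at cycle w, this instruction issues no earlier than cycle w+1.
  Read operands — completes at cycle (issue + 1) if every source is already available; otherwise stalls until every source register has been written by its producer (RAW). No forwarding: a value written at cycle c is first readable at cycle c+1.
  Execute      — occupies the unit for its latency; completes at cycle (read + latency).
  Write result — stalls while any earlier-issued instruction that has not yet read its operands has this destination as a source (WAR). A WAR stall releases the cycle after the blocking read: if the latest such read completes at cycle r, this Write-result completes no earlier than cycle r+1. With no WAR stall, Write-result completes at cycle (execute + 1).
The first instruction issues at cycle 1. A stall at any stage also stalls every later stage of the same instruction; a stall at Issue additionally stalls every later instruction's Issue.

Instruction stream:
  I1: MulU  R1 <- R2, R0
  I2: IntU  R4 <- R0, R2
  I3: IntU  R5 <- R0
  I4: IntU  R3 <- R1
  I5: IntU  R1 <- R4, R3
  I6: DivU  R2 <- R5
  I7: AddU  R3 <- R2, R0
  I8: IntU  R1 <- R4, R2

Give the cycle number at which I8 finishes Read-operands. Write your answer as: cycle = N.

cycle = 25

cycle 1: I1 dispatched to MulU
cycle 2: I1 operands ready; I2 dispatched to IntU
cycle 3: I2 operands ready
cycle 4: I2 complete
cycle 5: I1 complete; R4←I2
cycle 6: R1←I1; I3 dispatched to IntU
cycle 7: I3 operands ready
cycle 8: I3 complete
cycle 9: R5←I3
cycle 10: I4 dispatched to IntU
cycle 11: I4 operands ready
cycle 12: I4 complete
cycle 13: R3←I4
cycle 14: I5 dispatched to IntU
cycle 15: I5 operands ready; I6 dispatched to DivU
cycle 16: I5 complete; I6 operands ready; I7 dispatched to AddU
cycle 17: R1←I5
cycle 18: I8 dispatched to IntU
cycle 23: I6 complete
cycle 24: R2←I6
cycle 25: I7 operands ready; I8 operands ready
cycle 26: I8 complete
cycle 27: I7 complete; R1←I8
cycle 28: R3←I7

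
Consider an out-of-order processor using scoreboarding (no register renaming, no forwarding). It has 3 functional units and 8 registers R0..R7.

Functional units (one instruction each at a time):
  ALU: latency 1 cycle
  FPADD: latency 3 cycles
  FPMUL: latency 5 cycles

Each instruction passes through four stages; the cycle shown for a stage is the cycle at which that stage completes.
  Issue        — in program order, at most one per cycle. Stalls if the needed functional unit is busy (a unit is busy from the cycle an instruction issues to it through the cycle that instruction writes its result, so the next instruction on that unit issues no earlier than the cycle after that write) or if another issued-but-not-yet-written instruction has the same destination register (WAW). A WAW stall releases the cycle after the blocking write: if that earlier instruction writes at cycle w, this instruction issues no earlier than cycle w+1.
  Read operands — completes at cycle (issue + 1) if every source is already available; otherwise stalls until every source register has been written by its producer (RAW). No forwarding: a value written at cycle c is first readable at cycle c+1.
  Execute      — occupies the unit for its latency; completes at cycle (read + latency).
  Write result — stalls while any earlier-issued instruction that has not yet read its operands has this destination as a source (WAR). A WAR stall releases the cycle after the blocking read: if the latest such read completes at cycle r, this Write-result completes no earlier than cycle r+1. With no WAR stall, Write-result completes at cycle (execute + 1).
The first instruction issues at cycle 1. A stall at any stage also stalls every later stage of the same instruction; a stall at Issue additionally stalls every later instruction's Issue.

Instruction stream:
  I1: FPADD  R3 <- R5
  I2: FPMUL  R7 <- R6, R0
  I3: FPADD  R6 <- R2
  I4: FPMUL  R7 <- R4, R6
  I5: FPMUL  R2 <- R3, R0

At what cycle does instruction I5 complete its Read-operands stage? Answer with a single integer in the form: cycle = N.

cycle = 21

t=1  I1 dispatched to FPADD
t=2  I1 operands ready · I2 dispatched to FPMUL
t=3  I2 operands ready
t=5  I1 complete
t=6  R3←I1
t=7  I3 dispatched to FPADD
t=8  I2 complete · I3 operands ready
t=9  R7←I2
t=10  I4 dispatched to FPMUL
t=11  I3 complete
t=12  R6←I3
t=13  I4 operands ready
t=18  I4 complete
t=19  R7←I4
t=20  I5 dispatched to FPMUL
t=21  I5 operands ready
t=26  I5 complete
t=27  R2←I5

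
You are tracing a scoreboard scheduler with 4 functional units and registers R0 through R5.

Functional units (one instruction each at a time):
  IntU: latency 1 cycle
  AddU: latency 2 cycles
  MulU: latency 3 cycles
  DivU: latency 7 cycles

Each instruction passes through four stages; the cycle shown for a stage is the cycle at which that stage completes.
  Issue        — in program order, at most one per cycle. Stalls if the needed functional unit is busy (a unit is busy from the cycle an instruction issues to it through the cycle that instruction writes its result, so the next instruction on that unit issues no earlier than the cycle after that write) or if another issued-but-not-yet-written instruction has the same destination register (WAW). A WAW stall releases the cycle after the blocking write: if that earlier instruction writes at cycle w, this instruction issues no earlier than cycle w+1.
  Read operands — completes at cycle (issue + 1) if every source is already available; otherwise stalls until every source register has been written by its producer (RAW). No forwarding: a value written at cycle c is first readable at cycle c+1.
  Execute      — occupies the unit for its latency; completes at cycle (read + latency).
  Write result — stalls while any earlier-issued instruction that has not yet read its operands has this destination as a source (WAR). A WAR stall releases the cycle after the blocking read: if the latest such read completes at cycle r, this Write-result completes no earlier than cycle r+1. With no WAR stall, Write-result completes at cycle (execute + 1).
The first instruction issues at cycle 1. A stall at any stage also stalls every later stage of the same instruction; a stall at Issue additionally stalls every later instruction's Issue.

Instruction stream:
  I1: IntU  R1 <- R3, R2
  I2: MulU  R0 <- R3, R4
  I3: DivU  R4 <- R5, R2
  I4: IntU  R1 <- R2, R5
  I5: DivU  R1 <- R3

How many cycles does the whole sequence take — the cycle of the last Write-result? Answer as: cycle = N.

I1: IS=1 RO=2 EX=3 WR=4
I2: IS=2 RO=3 EX=6 WR=7
I3: IS=3 RO=4 EX=11 WR=12
I4: IS=5 RO=6 EX=7 WR=8  [struct: IntU busy until I1 writes@4]
I5: IS=13 RO=14 EX=21 WR=22  [struct: DivU busy until I3 writes@12]

cycle = 22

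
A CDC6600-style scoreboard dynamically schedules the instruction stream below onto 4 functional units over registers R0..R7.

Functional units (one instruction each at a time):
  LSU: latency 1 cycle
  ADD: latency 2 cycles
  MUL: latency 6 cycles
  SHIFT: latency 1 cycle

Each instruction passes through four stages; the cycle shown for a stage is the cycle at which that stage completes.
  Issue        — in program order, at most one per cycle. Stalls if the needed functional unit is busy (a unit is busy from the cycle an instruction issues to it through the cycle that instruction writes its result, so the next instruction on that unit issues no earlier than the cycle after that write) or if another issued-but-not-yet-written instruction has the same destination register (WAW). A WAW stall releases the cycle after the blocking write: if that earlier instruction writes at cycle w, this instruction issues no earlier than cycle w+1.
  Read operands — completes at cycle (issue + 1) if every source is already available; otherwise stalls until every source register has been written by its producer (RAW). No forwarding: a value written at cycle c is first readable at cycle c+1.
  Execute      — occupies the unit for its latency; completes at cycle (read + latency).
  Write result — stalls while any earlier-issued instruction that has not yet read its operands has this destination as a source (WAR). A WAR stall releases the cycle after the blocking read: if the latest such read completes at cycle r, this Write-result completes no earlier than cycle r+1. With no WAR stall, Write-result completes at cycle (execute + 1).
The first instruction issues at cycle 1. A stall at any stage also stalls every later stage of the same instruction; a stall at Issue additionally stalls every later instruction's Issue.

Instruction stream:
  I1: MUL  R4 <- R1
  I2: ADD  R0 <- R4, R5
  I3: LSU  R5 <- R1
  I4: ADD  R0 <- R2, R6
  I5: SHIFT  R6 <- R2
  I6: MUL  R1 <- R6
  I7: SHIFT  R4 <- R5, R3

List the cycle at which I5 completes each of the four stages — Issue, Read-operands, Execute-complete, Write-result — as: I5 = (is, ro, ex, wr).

I5 = (15, 16, 17, 18)

t=1  I1 dispatched to MUL
t=2  I1 operands ready; I2 dispatched to ADD
t=3  I3 dispatched to LSU
t=4  I3 operands ready
t=5  I3 complete
t=8  I1 complete
t=9  R4←I1
t=10  I2 operands ready
t=11  R5←I3
t=12  I2 complete
t=13  R0←I2
t=14  I4 dispatched to ADD
t=15  I4 operands ready; I5 dispatched to SHIFT
t=16  I5 operands ready; I6 dispatched to MUL
t=17  I4 complete; I5 complete
t=18  R0←I4; R6←I5
t=19  I6 operands ready; I7 dispatched to SHIFT
t=20  I7 operands ready
t=21  I7 complete
t=22  R4←I7
t=25  I6 complete
t=26  R1←I6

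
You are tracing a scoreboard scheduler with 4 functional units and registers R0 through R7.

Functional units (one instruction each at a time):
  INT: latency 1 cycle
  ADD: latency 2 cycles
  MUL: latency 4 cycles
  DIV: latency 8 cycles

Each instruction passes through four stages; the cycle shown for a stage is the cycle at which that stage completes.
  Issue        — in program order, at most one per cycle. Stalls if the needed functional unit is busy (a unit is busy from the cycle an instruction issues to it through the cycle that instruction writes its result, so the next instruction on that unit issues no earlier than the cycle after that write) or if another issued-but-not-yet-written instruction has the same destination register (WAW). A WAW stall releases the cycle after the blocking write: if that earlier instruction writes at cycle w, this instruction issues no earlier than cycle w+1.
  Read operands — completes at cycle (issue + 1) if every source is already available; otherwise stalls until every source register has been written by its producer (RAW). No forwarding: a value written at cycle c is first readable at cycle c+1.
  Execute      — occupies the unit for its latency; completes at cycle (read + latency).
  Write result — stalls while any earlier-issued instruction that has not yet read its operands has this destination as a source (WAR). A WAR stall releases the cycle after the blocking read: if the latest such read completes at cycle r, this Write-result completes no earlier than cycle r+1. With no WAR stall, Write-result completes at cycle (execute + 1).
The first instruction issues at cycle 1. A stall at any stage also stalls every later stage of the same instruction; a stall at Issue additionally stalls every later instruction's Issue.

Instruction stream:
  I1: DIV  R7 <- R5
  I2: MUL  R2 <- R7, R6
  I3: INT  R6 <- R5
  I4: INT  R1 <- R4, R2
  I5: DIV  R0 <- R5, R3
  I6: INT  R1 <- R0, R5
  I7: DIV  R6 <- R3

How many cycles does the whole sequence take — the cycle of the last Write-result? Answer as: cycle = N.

t=1  issue I1 (DIV)
t=2  I1 read-ops · issue I2 (MUL)
t=3  issue I3 (INT)
t=4  I3 read-ops
t=5  I3 finished on INT
t=10  I1 finished on DIV
t=11  I1→R7
t=12  I2 read-ops
t=13  I3→R6
t=14  issue I4 (INT)
t=15  issue I5 (DIV)
t=16  I2 finished on MUL · I5 read-ops
t=17  I2→R2
t=18  I4 read-ops
t=19  I4 finished on INT
t=20  I4→R1
t=21  issue I6 (INT)
t=24  I5 finished on DIV
t=25  I5→R0
t=26  I6 read-ops · issue I7 (DIV)
t=27  I6 finished on INT · I7 read-ops
t=28  I6→R1
t=35  I7 finished on DIV
t=36  I7→R6

cycle = 36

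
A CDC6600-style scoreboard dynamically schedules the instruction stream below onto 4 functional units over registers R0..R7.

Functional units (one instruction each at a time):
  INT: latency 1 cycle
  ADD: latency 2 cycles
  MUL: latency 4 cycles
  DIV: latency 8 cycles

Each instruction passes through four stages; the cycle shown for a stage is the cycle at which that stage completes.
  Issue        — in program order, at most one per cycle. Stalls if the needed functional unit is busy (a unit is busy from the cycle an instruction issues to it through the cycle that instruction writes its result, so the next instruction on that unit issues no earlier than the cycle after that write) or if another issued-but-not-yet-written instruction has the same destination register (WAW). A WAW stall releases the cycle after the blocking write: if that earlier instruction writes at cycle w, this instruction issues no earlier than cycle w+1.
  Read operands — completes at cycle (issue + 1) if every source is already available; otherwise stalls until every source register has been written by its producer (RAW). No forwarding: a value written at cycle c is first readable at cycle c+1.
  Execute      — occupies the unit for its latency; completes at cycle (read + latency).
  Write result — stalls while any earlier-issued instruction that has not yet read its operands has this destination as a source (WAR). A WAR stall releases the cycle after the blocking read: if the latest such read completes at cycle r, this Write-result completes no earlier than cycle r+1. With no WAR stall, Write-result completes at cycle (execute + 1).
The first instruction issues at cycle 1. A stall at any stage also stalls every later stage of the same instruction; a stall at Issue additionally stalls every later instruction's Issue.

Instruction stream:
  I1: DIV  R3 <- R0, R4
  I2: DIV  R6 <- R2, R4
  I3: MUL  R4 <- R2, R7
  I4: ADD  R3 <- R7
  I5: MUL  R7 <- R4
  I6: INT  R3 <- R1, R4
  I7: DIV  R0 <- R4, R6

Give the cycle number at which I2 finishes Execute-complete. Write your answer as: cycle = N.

cycle = 21

  I1 | 1 | 2 | 10 | 11
  I2 | 12 | 13 | 21 | 22   struct: DIV busy until I1 writes@11
  I3 | 13 | 14 | 18 | 19
  I4 | 14 | 15 | 17 | 18
  I5 | 20 | 21 | 25 | 26   struct: MUL busy until I3 writes@19
  I6 | 21 | 22 | 23 | 24
  I7 | 23 | 24 | 32 | 33   struct: DIV busy until I2 writes@22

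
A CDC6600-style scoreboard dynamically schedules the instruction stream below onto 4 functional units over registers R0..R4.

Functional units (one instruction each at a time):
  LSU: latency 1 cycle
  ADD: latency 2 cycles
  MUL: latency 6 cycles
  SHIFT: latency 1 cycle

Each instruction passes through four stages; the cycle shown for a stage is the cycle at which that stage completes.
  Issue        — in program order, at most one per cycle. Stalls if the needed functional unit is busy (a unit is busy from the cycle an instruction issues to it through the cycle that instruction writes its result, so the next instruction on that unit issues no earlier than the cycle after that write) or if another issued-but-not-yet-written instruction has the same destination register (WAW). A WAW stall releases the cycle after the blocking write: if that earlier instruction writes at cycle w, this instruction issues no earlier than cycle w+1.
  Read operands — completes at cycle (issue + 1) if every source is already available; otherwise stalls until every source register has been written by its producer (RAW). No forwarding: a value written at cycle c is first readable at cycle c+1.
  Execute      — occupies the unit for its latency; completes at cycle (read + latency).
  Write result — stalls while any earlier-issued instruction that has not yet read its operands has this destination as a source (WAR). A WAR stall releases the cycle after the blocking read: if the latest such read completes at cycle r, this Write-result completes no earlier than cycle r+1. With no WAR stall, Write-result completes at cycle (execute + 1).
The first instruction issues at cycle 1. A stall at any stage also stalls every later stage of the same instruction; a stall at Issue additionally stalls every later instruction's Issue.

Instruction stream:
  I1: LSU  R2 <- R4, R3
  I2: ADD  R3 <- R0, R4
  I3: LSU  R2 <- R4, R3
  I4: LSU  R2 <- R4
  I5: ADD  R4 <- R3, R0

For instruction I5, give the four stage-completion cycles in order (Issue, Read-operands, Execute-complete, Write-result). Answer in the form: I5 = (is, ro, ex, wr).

I5 = (11, 12, 14, 15)

1) issue 1, read 2, done 3, write 4
2) issue 2, read 3, done 5, write 6
3) issue 5, read 7, done 8, write 9  <struct: LSU busy until I1 writes@4 / RAW R3: wait I2 write@6>
4) issue 10, read 11, done 12, write 13  <struct: LSU busy until I3 writes@9>
5) issue 11, read 12, done 14, write 15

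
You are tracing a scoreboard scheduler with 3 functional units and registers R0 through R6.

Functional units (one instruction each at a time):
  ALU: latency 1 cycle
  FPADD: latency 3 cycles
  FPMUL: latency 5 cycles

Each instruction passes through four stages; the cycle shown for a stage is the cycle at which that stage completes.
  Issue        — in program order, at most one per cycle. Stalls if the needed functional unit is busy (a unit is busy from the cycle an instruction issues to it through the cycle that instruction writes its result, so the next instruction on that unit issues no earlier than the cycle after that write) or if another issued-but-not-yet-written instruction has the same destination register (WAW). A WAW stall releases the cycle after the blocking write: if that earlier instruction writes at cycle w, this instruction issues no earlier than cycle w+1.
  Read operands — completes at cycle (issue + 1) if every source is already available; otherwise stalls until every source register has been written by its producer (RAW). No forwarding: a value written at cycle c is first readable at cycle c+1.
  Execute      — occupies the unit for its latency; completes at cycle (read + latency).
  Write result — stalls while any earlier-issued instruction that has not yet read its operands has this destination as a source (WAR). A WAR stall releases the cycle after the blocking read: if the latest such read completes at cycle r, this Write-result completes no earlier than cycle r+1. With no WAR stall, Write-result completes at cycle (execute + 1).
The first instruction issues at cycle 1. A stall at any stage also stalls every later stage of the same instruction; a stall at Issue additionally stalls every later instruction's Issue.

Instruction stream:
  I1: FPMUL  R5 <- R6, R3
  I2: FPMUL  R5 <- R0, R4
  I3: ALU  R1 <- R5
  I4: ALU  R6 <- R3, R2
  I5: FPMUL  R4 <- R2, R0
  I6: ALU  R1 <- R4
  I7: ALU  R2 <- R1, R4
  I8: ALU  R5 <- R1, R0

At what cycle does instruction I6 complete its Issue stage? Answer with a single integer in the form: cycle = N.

  I1 | 1 | 2 | 7 | 8
  I2 | 9 | 10 | 15 | 16   struct: FPMUL busy until I1 writes@8
  I3 | 10 | 17 | 18 | 19   RAW R5: wait I2 write@16
  I4 | 20 | 21 | 22 | 23   struct: ALU busy until I3 writes@19
  I5 | 21 | 22 | 27 | 28
  I6 | 24 | 29 | 30 | 31   struct: ALU busy until I4 writes@23 · RAW R4: wait I5 write@28
  I7 | 32 | 33 | 34 | 35   struct: ALU busy until I6 writes@31
  I8 | 36 | 37 | 38 | 39   struct: ALU busy until I7 writes@35

cycle = 24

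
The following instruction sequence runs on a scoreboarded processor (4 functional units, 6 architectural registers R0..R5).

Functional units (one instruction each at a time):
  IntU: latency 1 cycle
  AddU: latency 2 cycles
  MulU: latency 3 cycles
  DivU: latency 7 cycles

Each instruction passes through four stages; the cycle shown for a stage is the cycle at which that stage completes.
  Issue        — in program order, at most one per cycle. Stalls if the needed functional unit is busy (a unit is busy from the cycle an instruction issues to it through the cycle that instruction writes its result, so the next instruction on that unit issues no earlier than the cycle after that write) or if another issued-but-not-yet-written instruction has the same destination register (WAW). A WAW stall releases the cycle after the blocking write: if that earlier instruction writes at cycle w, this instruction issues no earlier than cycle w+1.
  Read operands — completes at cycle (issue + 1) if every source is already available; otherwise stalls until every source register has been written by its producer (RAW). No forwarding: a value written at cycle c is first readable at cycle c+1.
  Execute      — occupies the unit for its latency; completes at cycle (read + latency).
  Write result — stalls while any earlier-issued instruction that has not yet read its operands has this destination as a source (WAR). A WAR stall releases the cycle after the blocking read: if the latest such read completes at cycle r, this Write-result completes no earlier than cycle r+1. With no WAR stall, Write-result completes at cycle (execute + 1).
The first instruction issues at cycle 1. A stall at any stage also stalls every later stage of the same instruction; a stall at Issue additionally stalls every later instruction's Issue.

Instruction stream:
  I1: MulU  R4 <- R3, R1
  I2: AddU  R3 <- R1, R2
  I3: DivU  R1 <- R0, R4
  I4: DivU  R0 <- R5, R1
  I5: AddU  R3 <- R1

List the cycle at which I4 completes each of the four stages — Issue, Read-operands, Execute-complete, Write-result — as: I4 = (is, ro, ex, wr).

I4 = (16, 17, 24, 25)

[1] I1 issues→MulU
[2] I1 reads, I2 issues→AddU
[3] I2 reads, I3 issues→DivU
[5] I1 exec-done, I2 exec-done
[6] I1 writes R4, I2 writes R3
[7] I3 reads
[14] I3 exec-done
[15] I3 writes R1
[16] I4 issues→DivU
[17] I4 reads, I5 issues→AddU
[18] I5 reads
[20] I5 exec-done
[21] I5 writes R3
[24] I4 exec-done
[25] I4 writes R0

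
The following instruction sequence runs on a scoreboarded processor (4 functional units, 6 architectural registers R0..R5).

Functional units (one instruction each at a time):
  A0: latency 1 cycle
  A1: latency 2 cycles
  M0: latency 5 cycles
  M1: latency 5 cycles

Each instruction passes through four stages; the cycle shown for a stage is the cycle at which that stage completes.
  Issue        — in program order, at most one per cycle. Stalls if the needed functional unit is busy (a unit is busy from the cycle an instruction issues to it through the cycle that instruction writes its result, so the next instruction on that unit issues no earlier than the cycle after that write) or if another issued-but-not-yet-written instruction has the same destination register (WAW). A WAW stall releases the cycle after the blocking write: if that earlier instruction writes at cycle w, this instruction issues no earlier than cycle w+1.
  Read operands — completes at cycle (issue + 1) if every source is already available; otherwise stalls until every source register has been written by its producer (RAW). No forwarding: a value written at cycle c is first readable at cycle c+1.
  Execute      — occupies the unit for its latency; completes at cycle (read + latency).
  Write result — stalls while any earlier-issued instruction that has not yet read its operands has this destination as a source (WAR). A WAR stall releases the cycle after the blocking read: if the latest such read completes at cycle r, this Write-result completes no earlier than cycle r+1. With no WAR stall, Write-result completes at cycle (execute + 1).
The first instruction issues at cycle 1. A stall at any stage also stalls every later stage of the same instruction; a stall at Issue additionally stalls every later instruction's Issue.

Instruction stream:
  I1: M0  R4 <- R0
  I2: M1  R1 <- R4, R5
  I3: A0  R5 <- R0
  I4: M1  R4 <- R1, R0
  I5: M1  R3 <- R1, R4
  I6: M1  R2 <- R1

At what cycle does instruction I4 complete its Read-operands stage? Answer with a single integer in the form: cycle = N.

c1: I1→M0
c2: I1 RO; I2→M1
c3: I3→A0
c4: I3 RO
c5: I3 EX
c7: I1 EX
c8: I1 WR R4
c9: I2 RO
c10: I3 WR R5
c14: I2 EX
c15: I2 WR R1
c16: I4→M1
c17: I4 RO
c22: I4 EX
c23: I4 WR R4
c24: I5→M1
c25: I5 RO
c30: I5 EX
c31: I5 WR R3
c32: I6→M1
c33: I6 RO
c38: I6 EX
c39: I6 WR R2

cycle = 17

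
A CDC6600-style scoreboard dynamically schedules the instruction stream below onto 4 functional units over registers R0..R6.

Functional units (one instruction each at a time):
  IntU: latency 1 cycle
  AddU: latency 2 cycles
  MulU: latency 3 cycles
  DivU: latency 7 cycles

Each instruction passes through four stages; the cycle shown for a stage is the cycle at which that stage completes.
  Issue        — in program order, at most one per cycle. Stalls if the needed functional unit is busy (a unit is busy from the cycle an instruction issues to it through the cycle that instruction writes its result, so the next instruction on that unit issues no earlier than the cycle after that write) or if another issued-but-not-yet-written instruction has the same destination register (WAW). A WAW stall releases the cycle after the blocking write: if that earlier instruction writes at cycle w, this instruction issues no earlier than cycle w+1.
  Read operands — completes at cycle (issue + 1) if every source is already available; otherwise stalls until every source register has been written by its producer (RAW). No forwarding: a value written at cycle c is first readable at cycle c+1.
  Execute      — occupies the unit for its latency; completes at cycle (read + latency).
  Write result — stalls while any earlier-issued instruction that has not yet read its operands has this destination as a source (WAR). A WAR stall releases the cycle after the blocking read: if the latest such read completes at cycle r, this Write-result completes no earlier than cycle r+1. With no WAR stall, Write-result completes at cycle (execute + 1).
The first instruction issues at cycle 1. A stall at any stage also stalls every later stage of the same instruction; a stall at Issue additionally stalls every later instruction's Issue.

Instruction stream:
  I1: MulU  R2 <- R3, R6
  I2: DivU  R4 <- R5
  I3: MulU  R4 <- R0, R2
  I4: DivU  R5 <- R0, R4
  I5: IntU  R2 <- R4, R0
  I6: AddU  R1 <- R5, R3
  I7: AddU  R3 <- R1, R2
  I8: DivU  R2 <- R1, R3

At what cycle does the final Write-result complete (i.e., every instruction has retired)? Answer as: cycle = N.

cycle = 44

[1] I1→MulU
[2] I1 RO; I2→DivU
[3] I2 RO
[5] I1 EX
[6] I1 WR R2
[10] I2 EX
[11] I2 WR R4
[12] I3→MulU
[13] I3 RO; I4→DivU
[14] I5→IntU
[15] I6→AddU
[16] I3 EX
[17] I3 WR R4
[18] I4 RO; I5 RO
[19] I5 EX
[20] I5 WR R2
[25] I4 EX
[26] I4 WR R5
[27] I6 RO
[29] I6 EX
[30] I6 WR R1
[31] I7→AddU
[32] I7 RO; I8→DivU
[34] I7 EX
[35] I7 WR R3
[36] I8 RO
[43] I8 EX
[44] I8 WR R2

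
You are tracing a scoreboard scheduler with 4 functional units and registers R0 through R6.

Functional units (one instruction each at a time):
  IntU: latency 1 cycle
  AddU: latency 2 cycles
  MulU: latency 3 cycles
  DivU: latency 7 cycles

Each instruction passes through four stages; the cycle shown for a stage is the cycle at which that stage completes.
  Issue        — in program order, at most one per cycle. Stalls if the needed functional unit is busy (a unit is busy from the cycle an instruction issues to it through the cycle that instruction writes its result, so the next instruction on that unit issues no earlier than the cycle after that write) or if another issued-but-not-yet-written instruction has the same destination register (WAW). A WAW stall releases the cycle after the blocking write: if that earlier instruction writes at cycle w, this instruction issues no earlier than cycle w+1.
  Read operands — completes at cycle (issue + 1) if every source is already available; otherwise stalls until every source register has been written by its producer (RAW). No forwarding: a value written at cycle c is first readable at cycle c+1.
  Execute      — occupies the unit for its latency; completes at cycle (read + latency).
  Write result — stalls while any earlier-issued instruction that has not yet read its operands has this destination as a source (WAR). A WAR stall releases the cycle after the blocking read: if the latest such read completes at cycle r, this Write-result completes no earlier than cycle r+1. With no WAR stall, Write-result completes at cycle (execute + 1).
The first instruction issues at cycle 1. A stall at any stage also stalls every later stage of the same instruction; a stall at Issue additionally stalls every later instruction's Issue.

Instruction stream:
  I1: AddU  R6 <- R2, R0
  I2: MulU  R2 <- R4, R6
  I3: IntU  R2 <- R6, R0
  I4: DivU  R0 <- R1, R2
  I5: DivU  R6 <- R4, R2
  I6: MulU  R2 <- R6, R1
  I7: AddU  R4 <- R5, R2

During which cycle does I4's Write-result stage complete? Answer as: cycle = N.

I1  is:1  ro:2  ex:4  wr:5
I2  is:2  ro:6  ex:9  wr:10  — RAW R6: wait I1 write@5
I3  is:11  ro:12  ex:13  wr:14  — WAW R2: wait I2 write@10
I4  is:12  ro:15  ex:22  wr:23  — RAW R2: wait I3 write@14
I5  is:24  ro:25  ex:32  wr:33  — struct: DivU busy until I4 writes@23
I6  is:25  ro:34  ex:37  wr:38  — RAW R6: wait I5 write@33
I7  is:26  ro:39  ex:41  wr:42  — RAW R2: wait I6 write@38

cycle = 23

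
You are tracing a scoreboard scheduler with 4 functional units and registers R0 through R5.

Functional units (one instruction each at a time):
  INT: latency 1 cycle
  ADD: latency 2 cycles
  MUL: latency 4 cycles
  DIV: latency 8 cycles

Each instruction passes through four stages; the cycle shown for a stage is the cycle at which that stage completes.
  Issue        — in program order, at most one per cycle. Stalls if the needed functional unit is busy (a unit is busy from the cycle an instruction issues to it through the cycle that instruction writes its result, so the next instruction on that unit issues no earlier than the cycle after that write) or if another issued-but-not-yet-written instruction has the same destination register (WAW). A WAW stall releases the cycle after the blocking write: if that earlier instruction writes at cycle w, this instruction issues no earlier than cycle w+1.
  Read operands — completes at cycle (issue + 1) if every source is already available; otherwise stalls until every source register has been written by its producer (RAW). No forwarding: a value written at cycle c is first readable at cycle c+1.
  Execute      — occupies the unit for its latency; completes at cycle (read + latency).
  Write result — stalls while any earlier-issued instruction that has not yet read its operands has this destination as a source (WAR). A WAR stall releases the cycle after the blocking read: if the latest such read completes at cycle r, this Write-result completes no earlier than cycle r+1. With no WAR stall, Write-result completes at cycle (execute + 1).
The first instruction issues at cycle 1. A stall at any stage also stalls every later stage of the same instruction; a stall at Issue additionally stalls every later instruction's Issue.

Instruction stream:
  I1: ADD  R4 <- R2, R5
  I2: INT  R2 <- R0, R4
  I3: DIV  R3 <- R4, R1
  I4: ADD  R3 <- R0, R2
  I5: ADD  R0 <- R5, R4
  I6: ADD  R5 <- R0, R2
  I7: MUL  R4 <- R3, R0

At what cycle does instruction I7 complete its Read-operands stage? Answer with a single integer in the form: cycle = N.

I1 -> (1, 2, 4, 5)
I2 -> (2, 6, 7, 8)  // RAW R4: wait I1 write@5
I3 -> (3, 6, 14, 15)  // RAW R4: wait I1 write@5
I4 -> (16, 17, 19, 20)  // WAW R3: wait I3 write@15
I5 -> (21, 22, 24, 25)  // struct: ADD busy until I4 writes@20
I6 -> (26, 27, 29, 30)  // struct: ADD busy until I5 writes@25
I7 -> (27, 28, 32, 33)

cycle = 28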